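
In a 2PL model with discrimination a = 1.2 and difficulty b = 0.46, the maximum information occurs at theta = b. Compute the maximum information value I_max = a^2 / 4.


For 2PL, max info at theta = b = 0.46
I_max = a^2 / 4 = 1.2^2 / 4
= 1.44 / 4
I_max = 0.36

0.36


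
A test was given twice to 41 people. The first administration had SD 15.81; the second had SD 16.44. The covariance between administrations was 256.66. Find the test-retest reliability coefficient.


r = cov(X,Y) / (SD_X * SD_Y)
r = 256.66 / (15.81 * 16.44)
r = 256.66 / 259.9164
r = 0.9875

0.9875


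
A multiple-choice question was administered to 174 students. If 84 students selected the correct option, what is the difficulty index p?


Item difficulty p = number correct / total examinees
p = 84 / 174
p = 0.4828

0.4828


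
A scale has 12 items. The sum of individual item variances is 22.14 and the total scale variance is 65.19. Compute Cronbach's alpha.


alpha = (k/(k-1)) * (1 - sum(si^2)/s_total^2)
= (12/11) * (1 - 22.14/65.19)
alpha = 0.7204

0.7204


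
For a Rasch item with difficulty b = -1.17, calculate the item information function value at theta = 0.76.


P = 1/(1+exp(-(0.76--1.17))) = 0.8732
I = P*(1-P) = 0.8732 * 0.1268
I = 0.1107

0.1107


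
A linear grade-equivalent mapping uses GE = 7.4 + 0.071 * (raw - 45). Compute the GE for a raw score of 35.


raw - median = 35 - 45 = -10
slope * diff = 0.071 * -10 = -0.71
GE = 7.4 + -0.71
GE = 6.69

6.69


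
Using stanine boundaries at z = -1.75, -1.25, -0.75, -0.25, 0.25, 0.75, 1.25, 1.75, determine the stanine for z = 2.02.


Stanine boundaries: [-1.75, -1.25, -0.75, -0.25, 0.25, 0.75, 1.25, 1.75]
z = 2.02
Check each boundary:
  z >= -1.75 -> could be stanine 2
  z >= -1.25 -> could be stanine 3
  z >= -0.75 -> could be stanine 4
  z >= -0.25 -> could be stanine 5
  z >= 0.25 -> could be stanine 6
  z >= 0.75 -> could be stanine 7
  z >= 1.25 -> could be stanine 8
  z >= 1.75 -> could be stanine 9
Highest qualifying boundary gives stanine = 9

9


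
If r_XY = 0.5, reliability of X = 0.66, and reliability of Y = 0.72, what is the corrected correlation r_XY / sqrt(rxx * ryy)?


r_corrected = rxy / sqrt(rxx * ryy)
= 0.5 / sqrt(0.66 * 0.72)
= 0.5 / sqrt(0.4752)
= 0.5 / 0.689348
r_corrected = 0.7253

0.7253


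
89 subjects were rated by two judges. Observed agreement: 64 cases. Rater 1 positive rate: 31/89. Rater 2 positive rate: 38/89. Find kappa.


P_o = 64/89 = 0.719101
P_e = (31*38 + 58*51) / 7921 = 0.522156
kappa = (P_o - P_e) / (1 - P_e)
kappa = (0.719101 - 0.522156) / (1 - 0.522156)
kappa = 0.4122

0.4122


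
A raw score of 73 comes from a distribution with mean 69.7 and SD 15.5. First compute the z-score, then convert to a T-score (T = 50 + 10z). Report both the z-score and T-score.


z = (X - mean) / SD = (73 - 69.7) / 15.5
z = 3.3 / 15.5
z = 0.2129
T-score = T = 50 + 10z
Carry z at full precision (z = 3.3 / 15.5) into the conversion:
T-score = 50 + 10 * (3.3 / 15.5) = 50 + 33 / 15.5
T-score = 50 + 2.129
T-score = 52.129

52.129


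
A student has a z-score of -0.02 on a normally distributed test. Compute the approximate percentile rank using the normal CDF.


CDF(z) = 0.5 * (1 + erf(z/sqrt(2)))
erf(-0.0141) = -0.016
CDF = 0.492
Percentile rank = 0.492 * 100 = 49.2

49.2


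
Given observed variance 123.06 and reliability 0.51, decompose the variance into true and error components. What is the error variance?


var_true = rxx * var_obs = 0.51 * 123.06 = 62.7606
var_error = var_obs - var_true
var_error = 123.06 - 62.7606
var_error = 60.2994

60.2994


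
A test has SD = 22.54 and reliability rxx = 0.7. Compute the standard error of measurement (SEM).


SEM = SD * sqrt(1 - rxx)
SEM = 22.54 * sqrt(1 - 0.7)
SEM = 22.54 * sqrt(0.3) = 22.54 * 0.547723
SEM = 12.3457

12.3457


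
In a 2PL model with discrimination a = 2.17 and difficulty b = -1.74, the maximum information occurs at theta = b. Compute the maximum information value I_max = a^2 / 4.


For 2PL, max info at theta = b = -1.74
I_max = a^2 / 4 = 2.17^2 / 4
= 4.7089 / 4
I_max = 1.1772

1.1772


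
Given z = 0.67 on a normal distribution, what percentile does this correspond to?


CDF(z) = 0.5 * (1 + erf(z/sqrt(2)))
erf(0.4738) = 0.4971
CDF = 0.7486
Percentile rank = 0.7486 * 100 = 74.86

74.86


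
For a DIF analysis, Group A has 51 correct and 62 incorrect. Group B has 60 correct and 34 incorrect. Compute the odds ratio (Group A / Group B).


Odds_A = 51/62 = 0.8226
Odds_B = 60/34 = 1.7647
OR = Odds_A / Odds_B = 0.8226 / 1.7647
Exactly, OR = (51 * 34) / (62 * 60) = 1734 / 3720
OR = 0.4661

0.4661


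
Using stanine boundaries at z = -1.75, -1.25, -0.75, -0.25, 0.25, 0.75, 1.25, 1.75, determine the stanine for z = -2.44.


Stanine boundaries: [-1.75, -1.25, -0.75, -0.25, 0.25, 0.75, 1.25, 1.75]
z = -2.44
Check each boundary:
  z < -1.75
  z < -1.25
  z < -0.75
  z < -0.25
  z < 0.25
  z < 0.75
  z < 1.25
  z < 1.75
Highest qualifying boundary gives stanine = 1

1


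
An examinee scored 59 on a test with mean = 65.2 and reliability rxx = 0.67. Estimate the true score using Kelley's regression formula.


T_est = rxx * X + (1 - rxx) * mean
T_est = 0.67 * 59 + 0.33 * 65.2
T_est = 39.53 + 21.516
T_est = 61.046

61.046


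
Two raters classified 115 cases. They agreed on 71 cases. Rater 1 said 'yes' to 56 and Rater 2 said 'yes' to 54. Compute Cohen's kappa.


P_o = 71/115 = 0.617391
P_e = (56*54 + 59*61) / 13225 = 0.500794
kappa = (P_o - P_e) / (1 - P_e)
kappa = (0.617391 - 0.500794) / (1 - 0.500794)
kappa = 0.2336

0.2336


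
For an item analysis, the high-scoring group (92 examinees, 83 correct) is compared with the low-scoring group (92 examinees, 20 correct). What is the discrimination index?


p_upper = 83/92 = 0.9022
p_lower = 20/92 = 0.2174
D = 0.9022 - 0.2174 = 0.6848

0.6848


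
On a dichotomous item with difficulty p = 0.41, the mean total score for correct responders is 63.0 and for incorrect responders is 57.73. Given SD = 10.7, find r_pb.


q = 1 - p = 0.59
rpb = ((M1 - M0) / SD) * sqrt(p * q)
rpb = ((63.0 - 57.73) / 10.7) * sqrt(0.41 * 0.59)
rpb = 0.2422

0.2422


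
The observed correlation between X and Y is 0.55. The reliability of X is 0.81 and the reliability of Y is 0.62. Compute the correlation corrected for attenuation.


r_corrected = rxy / sqrt(rxx * ryy)
= 0.55 / sqrt(0.81 * 0.62)
= 0.55 / sqrt(0.5022)
= 0.55 / 0.708661
r_corrected = 0.7761

0.7761


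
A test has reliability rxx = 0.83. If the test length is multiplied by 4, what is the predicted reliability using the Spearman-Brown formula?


r_new = (n * rxx) / (1 + (n-1) * rxx)
r_new = (4 * 0.83) / (1 + 3 * 0.83)
r_new = 3.32 / 3.49
r_new = 0.9513

0.9513


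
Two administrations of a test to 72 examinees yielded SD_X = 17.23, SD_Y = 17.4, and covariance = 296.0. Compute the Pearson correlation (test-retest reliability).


r = cov(X,Y) / (SD_X * SD_Y)
r = 296.0 / (17.23 * 17.4)
r = 296.0 / 299.802
r = 0.9873

0.9873


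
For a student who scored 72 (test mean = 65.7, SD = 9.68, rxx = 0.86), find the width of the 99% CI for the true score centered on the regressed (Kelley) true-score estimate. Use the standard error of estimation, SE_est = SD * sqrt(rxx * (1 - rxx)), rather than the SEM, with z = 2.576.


True score estimate = 0.86*72 + 0.14*65.7 = 71.118
SE_est = SD * sqrt(rxx * (1 - rxx)) = 9.68 * sqrt(0.86 * 0.14) = 9.68 * sqrt(0.1204) = 3.358834
CI = T_est +/- z * SE_est, so width = 2 * z * SE_est = 2 * 2.576 * 3.358834
Width = 17.3047

17.3047


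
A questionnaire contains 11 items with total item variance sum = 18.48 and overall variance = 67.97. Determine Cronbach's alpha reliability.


alpha = (k/(k-1)) * (1 - sum(si^2)/s_total^2)
= (11/10) * (1 - 18.48/67.97)
alpha = 0.8009

0.8009


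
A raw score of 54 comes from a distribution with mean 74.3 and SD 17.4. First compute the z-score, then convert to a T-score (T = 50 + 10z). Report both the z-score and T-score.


z = (X - mean) / SD = (54 - 74.3) / 17.4
z = -20.3 / 17.4
z = -1.1667
T-score = T = 50 + 10z
Carry z at full precision (z = -20.3 / 17.4) into the conversion:
T-score = 50 + 10 * (-20.3 / 17.4) = 50 + -203 / 17.4
T-score = 50 + -11.6667
T-score = 38.3333

38.3333


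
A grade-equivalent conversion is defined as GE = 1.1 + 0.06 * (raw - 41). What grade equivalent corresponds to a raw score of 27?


raw - median = 27 - 41 = -14
slope * diff = 0.06 * -14 = -0.84
GE = 1.1 + -0.84
GE = 0.26

0.26


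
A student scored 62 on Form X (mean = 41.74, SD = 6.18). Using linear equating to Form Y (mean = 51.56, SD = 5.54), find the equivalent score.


slope = SD_Y / SD_X = 5.54 / 6.18 ~ 0.8964
intercept = mean_Y - slope * mean_X = 51.56 - (5.54 / 6.18) * 41.74 ~ 14.1426
Y = slope * X + intercept. To avoid rounding drift from the rounded slope/intercept, evaluate the equivalent form Y = mean_Y + SD_Y * (X - mean_X) / SD_X at full precision:
Y = 51.56 + 5.54 * (62 - 41.74) / 6.18
Y = 51.56 + 5.54 * 20.26 / 6.18
Y = 51.56 + 112.2404 / 6.18
Y = 51.56 + 18.1619
Y = 69.7219

69.7219


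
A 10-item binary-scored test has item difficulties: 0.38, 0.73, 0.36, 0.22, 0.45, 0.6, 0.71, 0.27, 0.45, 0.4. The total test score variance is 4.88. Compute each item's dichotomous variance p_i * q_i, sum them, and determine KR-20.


For each item, compute p_i * q_i:
  Item 1: 0.38 * 0.62 = 0.2356
  Item 2: 0.73 * 0.27 = 0.1971
  Item 3: 0.36 * 0.64 = 0.2304
  Item 4: 0.22 * 0.78 = 0.1716
  Item 5: 0.45 * 0.55 = 0.2475
  Item 6: 0.6 * 0.4 = 0.24
  Item 7: 0.71 * 0.29 = 0.2059
  Item 8: 0.27 * 0.73 = 0.1971
  Item 9: 0.45 * 0.55 = 0.2475
  Item 10: 0.4 * 0.6 = 0.24
Sum(p_i * q_i) = 0.2356 + 0.1971 + 0.2304 + 0.1716 + 0.2475 + 0.24 + 0.2059 + 0.1971 + 0.2475 + 0.24 = 2.2127
KR-20 = (k/(k-1)) * (1 - Sum(p_i*q_i) / Var_total)
= (10/9) * (1 - 2.2127/4.88)
= 1.1111 * 0.5466
KR-20 = 0.6073

0.6073


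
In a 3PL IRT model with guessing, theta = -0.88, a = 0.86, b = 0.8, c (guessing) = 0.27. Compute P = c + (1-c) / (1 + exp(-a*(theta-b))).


logit = 0.86*(-0.88 - 0.8) = -1.4448
P* = 1/(1 + exp(--1.4448)) = 0.1908
P = 0.27 + (1 - 0.27) * 0.1908
P = 0.4093

0.4093


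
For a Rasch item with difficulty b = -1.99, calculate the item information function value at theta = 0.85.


P = 1/(1+exp(-(0.85--1.99))) = 0.9448
I = P*(1-P) = 0.9448 * 0.0552
I = 0.0522

0.0522


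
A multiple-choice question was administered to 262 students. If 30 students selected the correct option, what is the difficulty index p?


Item difficulty p = number correct / total examinees
p = 30 / 262
p = 0.1145

0.1145


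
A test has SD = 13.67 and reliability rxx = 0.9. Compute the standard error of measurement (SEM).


SEM = SD * sqrt(1 - rxx)
SEM = 13.67 * sqrt(1 - 0.9)
SEM = 13.67 * sqrt(0.1) = 13.67 * 0.316228
SEM = 4.3228

4.3228


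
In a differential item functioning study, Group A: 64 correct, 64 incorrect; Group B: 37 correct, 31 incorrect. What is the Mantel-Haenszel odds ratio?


Odds_A = 64/64 = 1.0
Odds_B = 37/31 = 1.1935
OR = Odds_A / Odds_B = 1.0 / 1.1935
Exactly, OR = (64 * 31) / (64 * 37) = 1984 / 2368
OR = 0.8378

0.8378


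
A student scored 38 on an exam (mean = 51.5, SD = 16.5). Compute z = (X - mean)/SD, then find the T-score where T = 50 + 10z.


z = (X - mean) / SD = (38 - 51.5) / 16.5
z = -13.5 / 16.5
z = -0.8182
T-score = T = 50 + 10z
Carry z at full precision (z = -13.5 / 16.5) into the conversion:
T-score = 50 + 10 * (-13.5 / 16.5) = 50 + -135 / 16.5
T-score = 50 + -8.1818
T-score = 41.8182

41.8182


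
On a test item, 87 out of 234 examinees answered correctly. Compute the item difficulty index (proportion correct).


Item difficulty p = number correct / total examinees
p = 87 / 234
p = 0.3718

0.3718


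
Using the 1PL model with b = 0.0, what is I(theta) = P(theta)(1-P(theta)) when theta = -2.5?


P = 1/(1+exp(-(-2.5-0.0))) = 0.0759
I = P*(1-P) = 0.0759 * 0.9241
I = 0.0701

0.0701


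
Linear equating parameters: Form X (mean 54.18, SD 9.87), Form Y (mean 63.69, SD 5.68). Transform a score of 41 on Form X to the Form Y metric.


slope = SD_Y / SD_X = 5.68 / 9.87 ~ 0.5755
intercept = mean_Y - slope * mean_X = 63.69 - (5.68 / 9.87) * 54.18 ~ 32.5104
Y = slope * X + intercept. To avoid rounding drift from the rounded slope/intercept, evaluate the equivalent form Y = mean_Y + SD_Y * (X - mean_X) / SD_X at full precision:
Y = 63.69 + 5.68 * (41 - 54.18) / 9.87
Y = 63.69 - 5.68 * 13.18 / 9.87
Y = 63.69 - 74.8624 / 9.87
Y = 63.69 - 7.5848
Y = 56.1052

56.1052


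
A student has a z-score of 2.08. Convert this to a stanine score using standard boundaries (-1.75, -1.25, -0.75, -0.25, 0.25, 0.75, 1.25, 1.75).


Stanine boundaries: [-1.75, -1.25, -0.75, -0.25, 0.25, 0.75, 1.25, 1.75]
z = 2.08
Check each boundary:
  z >= -1.75 -> could be stanine 2
  z >= -1.25 -> could be stanine 3
  z >= -0.75 -> could be stanine 4
  z >= -0.25 -> could be stanine 5
  z >= 0.25 -> could be stanine 6
  z >= 0.75 -> could be stanine 7
  z >= 1.25 -> could be stanine 8
  z >= 1.75 -> could be stanine 9
Highest qualifying boundary gives stanine = 9

9


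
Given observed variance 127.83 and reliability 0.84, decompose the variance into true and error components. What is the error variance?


var_true = rxx * var_obs = 0.84 * 127.83 = 107.3772
var_error = var_obs - var_true
var_error = 127.83 - 107.3772
var_error = 20.4528

20.4528


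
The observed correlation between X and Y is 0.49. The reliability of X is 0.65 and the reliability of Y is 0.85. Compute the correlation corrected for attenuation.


r_corrected = rxy / sqrt(rxx * ryy)
= 0.49 / sqrt(0.65 * 0.85)
= 0.49 / sqrt(0.5525)
= 0.49 / 0.743303
r_corrected = 0.6592

0.6592


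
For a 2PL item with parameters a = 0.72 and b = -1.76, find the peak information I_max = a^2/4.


For 2PL, max info at theta = b = -1.76
I_max = a^2 / 4 = 0.72^2 / 4
= 0.5184 / 4
I_max = 0.1296

0.1296


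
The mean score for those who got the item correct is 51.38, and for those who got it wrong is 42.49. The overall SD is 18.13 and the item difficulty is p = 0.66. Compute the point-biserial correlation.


q = 1 - p = 0.34
rpb = ((M1 - M0) / SD) * sqrt(p * q)
rpb = ((51.38 - 42.49) / 18.13) * sqrt(0.66 * 0.34)
rpb = 0.2323

0.2323


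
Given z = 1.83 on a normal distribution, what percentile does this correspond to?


CDF(z) = 0.5 * (1 + erf(z/sqrt(2)))
erf(1.294) = 0.9328
CDF = 0.9664
Percentile rank = 0.9664 * 100 = 96.64

96.64


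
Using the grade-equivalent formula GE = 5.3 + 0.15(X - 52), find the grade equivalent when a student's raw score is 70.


raw - median = 70 - 52 = 18
slope * diff = 0.15 * 18 = 2.7
GE = 5.3 + 2.7
GE = 8.0

8.0


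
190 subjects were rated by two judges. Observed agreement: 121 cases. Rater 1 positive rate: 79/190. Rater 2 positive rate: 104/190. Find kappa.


P_o = 121/190 = 0.636842
P_e = (79*104 + 111*86) / 36100 = 0.492022
kappa = (P_o - P_e) / (1 - P_e)
kappa = (0.636842 - 0.492022) / (1 - 0.492022)
kappa = 0.2851

0.2851


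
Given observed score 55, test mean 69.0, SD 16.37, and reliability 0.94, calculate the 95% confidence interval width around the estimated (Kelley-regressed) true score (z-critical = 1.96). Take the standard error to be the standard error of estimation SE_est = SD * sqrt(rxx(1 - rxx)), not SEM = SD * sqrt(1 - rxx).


True score estimate = 0.94*55 + 0.06*69.0 = 55.84
SE_est = SD * sqrt(rxx * (1 - rxx)) = 16.37 * sqrt(0.94 * 0.06) = 16.37 * sqrt(0.0564) = 3.88766
CI = T_est +/- z * SE_est, so width = 2 * z * SE_est = 2 * 1.96 * 3.88766
Width = 15.2396

15.2396


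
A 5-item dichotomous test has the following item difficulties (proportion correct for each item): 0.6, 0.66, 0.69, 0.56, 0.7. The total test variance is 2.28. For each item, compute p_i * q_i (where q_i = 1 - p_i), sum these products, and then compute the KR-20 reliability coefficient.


For each item, compute p_i * q_i:
  Item 1: 0.6 * 0.4 = 0.24
  Item 2: 0.66 * 0.34 = 0.2244
  Item 3: 0.69 * 0.31 = 0.2139
  Item 4: 0.56 * 0.44 = 0.2464
  Item 5: 0.7 * 0.3 = 0.21
Sum(p_i * q_i) = 0.24 + 0.2244 + 0.2139 + 0.2464 + 0.21 = 1.1347
KR-20 = (k/(k-1)) * (1 - Sum(p_i*q_i) / Var_total)
= (5/4) * (1 - 1.1347/2.28)
= 1.25 * 0.5023
KR-20 = 0.6279

0.6279


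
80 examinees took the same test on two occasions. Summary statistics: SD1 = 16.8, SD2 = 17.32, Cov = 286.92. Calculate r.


r = cov(X,Y) / (SD_X * SD_Y)
r = 286.92 / (16.8 * 17.32)
r = 286.92 / 290.976
r = 0.9861

0.9861


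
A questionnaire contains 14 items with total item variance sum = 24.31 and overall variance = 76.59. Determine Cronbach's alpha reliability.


alpha = (k/(k-1)) * (1 - sum(si^2)/s_total^2)
= (14/13) * (1 - 24.31/76.59)
alpha = 0.7351

0.7351


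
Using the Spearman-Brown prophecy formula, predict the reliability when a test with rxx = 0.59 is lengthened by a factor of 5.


r_new = (n * rxx) / (1 + (n-1) * rxx)
r_new = (5 * 0.59) / (1 + 4 * 0.59)
r_new = 2.95 / 3.36
r_new = 0.878

0.878


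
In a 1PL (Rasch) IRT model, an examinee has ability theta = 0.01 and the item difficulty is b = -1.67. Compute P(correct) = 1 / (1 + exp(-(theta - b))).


theta - b = 0.01 - -1.67 = 1.68
exp(-(theta - b)) = exp(-1.68) = 0.1864
P = 1 / (1 + 0.1864)
P = 0.8429

0.8429


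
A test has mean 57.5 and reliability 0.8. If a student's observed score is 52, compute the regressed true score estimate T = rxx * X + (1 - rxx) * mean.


T_est = rxx * X + (1 - rxx) * mean
T_est = 0.8 * 52 + 0.2 * 57.5
T_est = 41.6 + 11.5
T_est = 53.1

53.1


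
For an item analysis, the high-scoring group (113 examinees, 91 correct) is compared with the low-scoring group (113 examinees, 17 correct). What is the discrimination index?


p_upper = 91/113 = 0.8053
p_lower = 17/113 = 0.1504
D = 0.8053 - 0.1504 = 0.6549

0.6549


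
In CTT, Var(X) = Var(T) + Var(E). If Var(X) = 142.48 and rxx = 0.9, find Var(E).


var_true = rxx * var_obs = 0.9 * 142.48 = 128.232
var_error = var_obs - var_true
var_error = 142.48 - 128.232
var_error = 14.248

14.248


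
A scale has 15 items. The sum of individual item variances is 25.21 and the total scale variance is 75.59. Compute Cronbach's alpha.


alpha = (k/(k-1)) * (1 - sum(si^2)/s_total^2)
= (15/14) * (1 - 25.21/75.59)
alpha = 0.7141

0.7141


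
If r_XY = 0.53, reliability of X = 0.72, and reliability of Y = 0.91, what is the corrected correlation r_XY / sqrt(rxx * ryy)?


r_corrected = rxy / sqrt(rxx * ryy)
= 0.53 / sqrt(0.72 * 0.91)
= 0.53 / sqrt(0.6552)
= 0.53 / 0.809444
r_corrected = 0.6548

0.6548


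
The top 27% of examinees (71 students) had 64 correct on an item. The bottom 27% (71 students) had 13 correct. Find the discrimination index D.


p_upper = 64/71 = 0.9014
p_lower = 13/71 = 0.1831
D = 0.9014 - 0.1831 = 0.7183

0.7183


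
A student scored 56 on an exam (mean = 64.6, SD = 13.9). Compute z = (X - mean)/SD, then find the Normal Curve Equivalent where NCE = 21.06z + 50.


z = (X - mean) / SD = (56 - 64.6) / 13.9
z = -8.6 / 13.9
z = -0.6187
NCE = NCE = 21.06z + 50
Carry z at full precision (z = -8.6 / 13.9) into the conversion:
NCE = 21.06 * (-8.6 / 13.9) + 50 = -181.116 / 13.9 + 50
NCE = -13.0299 + 50
NCE = 36.9701

36.9701


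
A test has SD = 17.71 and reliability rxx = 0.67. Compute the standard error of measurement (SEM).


SEM = SD * sqrt(1 - rxx)
SEM = 17.71 * sqrt(1 - 0.67)
SEM = 17.71 * sqrt(0.33) = 17.71 * 0.574456
SEM = 10.1736

10.1736


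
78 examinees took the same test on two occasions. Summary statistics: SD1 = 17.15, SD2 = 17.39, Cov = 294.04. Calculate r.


r = cov(X,Y) / (SD_X * SD_Y)
r = 294.04 / (17.15 * 17.39)
r = 294.04 / 298.2385
r = 0.9859

0.9859


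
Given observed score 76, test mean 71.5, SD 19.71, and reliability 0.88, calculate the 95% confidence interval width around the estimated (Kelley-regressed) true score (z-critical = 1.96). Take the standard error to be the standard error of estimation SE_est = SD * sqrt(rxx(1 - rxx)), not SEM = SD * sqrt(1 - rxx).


True score estimate = 0.88*76 + 0.12*71.5 = 75.46
SE_est = SD * sqrt(rxx * (1 - rxx)) = 19.71 * sqrt(0.88 * 0.12) = 19.71 * sqrt(0.1056) = 6.404992
CI = T_est +/- z * SE_est, so width = 2 * z * SE_est = 2 * 1.96 * 6.404992
Width = 25.1076

25.1076


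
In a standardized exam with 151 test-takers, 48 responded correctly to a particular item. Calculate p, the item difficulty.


Item difficulty p = number correct / total examinees
p = 48 / 151
p = 0.3179

0.3179


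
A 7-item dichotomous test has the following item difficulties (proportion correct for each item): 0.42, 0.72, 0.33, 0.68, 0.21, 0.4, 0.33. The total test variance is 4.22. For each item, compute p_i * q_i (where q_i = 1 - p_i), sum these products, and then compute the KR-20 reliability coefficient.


For each item, compute p_i * q_i:
  Item 1: 0.42 * 0.58 = 0.2436
  Item 2: 0.72 * 0.28 = 0.2016
  Item 3: 0.33 * 0.67 = 0.2211
  Item 4: 0.68 * 0.32 = 0.2176
  Item 5: 0.21 * 0.79 = 0.1659
  Item 6: 0.4 * 0.6 = 0.24
  Item 7: 0.33 * 0.67 = 0.2211
Sum(p_i * q_i) = 0.2436 + 0.2016 + 0.2211 + 0.2176 + 0.1659 + 0.24 + 0.2211 = 1.5109
KR-20 = (k/(k-1)) * (1 - Sum(p_i*q_i) / Var_total)
= (7/6) * (1 - 1.5109/4.22)
= 1.1667 * 0.642
KR-20 = 0.749

0.749


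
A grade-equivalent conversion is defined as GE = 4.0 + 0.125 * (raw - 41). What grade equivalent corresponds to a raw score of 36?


raw - median = 36 - 41 = -5
slope * diff = 0.125 * -5 = -0.625
GE = 4.0 + -0.625
GE = 3.375

3.375


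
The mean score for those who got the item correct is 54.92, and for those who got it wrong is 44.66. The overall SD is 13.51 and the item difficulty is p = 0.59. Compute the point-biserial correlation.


q = 1 - p = 0.41
rpb = ((M1 - M0) / SD) * sqrt(p * q)
rpb = ((54.92 - 44.66) / 13.51) * sqrt(0.59 * 0.41)
rpb = 0.3735

0.3735


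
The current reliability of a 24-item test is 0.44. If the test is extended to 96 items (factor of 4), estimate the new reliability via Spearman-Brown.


r_new = (n * rxx) / (1 + (n-1) * rxx)
r_new = (4 * 0.44) / (1 + 3 * 0.44)
r_new = 1.76 / 2.32
r_new = 0.7586

0.7586


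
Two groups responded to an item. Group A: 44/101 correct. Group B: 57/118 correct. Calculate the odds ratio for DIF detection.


Odds_A = 44/57 = 0.7719
Odds_B = 57/61 = 0.9344
OR = Odds_A / Odds_B = 0.7719 / 0.9344
Exactly, OR = (44 * 61) / (57 * 57) = 2684 / 3249
OR = 0.8261

0.8261


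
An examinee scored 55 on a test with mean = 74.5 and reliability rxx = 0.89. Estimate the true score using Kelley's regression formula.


T_est = rxx * X + (1 - rxx) * mean
T_est = 0.89 * 55 + 0.11 * 74.5
T_est = 48.95 + 8.195
T_est = 57.145

57.145


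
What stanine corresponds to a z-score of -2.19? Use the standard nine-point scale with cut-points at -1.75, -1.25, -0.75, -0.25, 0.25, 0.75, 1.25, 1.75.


Stanine boundaries: [-1.75, -1.25, -0.75, -0.25, 0.25, 0.75, 1.25, 1.75]
z = -2.19
Check each boundary:
  z < -1.75
  z < -1.25
  z < -0.75
  z < -0.25
  z < 0.25
  z < 0.75
  z < 1.25
  z < 1.75
Highest qualifying boundary gives stanine = 1

1


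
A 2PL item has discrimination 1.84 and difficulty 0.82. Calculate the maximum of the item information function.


For 2PL, max info at theta = b = 0.82
I_max = a^2 / 4 = 1.84^2 / 4
= 3.3856 / 4
I_max = 0.8464

0.8464


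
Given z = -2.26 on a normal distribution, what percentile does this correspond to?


CDF(z) = 0.5 * (1 + erf(z/sqrt(2)))
erf(-1.5981) = -0.9762
CDF = 0.0119
Percentile rank = 0.0119 * 100 = 1.19

1.19


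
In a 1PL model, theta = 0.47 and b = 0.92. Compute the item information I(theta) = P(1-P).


P = 1/(1+exp(-(0.47-0.92))) = 0.3894
I = P*(1-P) = 0.3894 * 0.6106
I = 0.2378

0.2378


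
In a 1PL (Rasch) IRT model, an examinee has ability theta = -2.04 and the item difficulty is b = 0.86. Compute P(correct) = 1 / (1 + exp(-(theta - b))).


theta - b = -2.04 - 0.86 = -2.9
exp(-(theta - b)) = exp(2.9) = 18.1741
P = 1 / (1 + 18.1741)
P = 0.0522

0.0522


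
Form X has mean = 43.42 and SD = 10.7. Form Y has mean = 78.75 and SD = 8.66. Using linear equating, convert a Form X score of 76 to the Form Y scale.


slope = SD_Y / SD_X = 8.66 / 10.7 ~ 0.8093
intercept = mean_Y - slope * mean_X = 78.75 - (8.66 / 10.7) * 43.42 ~ 43.6082
Y = slope * X + intercept. To avoid rounding drift from the rounded slope/intercept, evaluate the equivalent form Y = mean_Y + SD_Y * (X - mean_X) / SD_X at full precision:
Y = 78.75 + 8.66 * (76 - 43.42) / 10.7
Y = 78.75 + 8.66 * 32.58 / 10.7
Y = 78.75 + 282.1428 / 10.7
Y = 78.75 + 26.3685
Y = 105.1185

105.1185


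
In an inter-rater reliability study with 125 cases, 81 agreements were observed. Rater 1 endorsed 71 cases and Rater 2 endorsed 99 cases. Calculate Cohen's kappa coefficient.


P_o = 81/125 = 0.648
P_e = (71*99 + 54*26) / 15625 = 0.539712
kappa = (P_o - P_e) / (1 - P_e)
kappa = (0.648 - 0.539712) / (1 - 0.539712)
kappa = 0.2353

0.2353


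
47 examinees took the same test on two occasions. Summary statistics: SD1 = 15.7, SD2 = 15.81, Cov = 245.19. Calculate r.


r = cov(X,Y) / (SD_X * SD_Y)
r = 245.19 / (15.7 * 15.81)
r = 245.19 / 248.217
r = 0.9878

0.9878


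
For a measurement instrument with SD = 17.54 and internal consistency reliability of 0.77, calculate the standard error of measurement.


SEM = SD * sqrt(1 - rxx)
SEM = 17.54 * sqrt(1 - 0.77)
SEM = 17.54 * sqrt(0.23) = 17.54 * 0.479583
SEM = 8.4119

8.4119


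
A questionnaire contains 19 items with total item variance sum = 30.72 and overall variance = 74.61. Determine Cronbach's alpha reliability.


alpha = (k/(k-1)) * (1 - sum(si^2)/s_total^2)
= (19/18) * (1 - 30.72/74.61)
alpha = 0.6209

0.6209


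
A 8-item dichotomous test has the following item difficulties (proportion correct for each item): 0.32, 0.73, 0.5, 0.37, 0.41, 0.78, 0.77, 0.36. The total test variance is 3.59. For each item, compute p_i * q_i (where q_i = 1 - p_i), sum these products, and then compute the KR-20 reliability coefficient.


For each item, compute p_i * q_i:
  Item 1: 0.32 * 0.68 = 0.2176
  Item 2: 0.73 * 0.27 = 0.1971
  Item 3: 0.5 * 0.5 = 0.25
  Item 4: 0.37 * 0.63 = 0.2331
  Item 5: 0.41 * 0.59 = 0.2419
  Item 6: 0.78 * 0.22 = 0.1716
  Item 7: 0.77 * 0.23 = 0.1771
  Item 8: 0.36 * 0.64 = 0.2304
Sum(p_i * q_i) = 0.2176 + 0.1971 + 0.25 + 0.2331 + 0.2419 + 0.1716 + 0.1771 + 0.2304 = 1.7188
KR-20 = (k/(k-1)) * (1 - Sum(p_i*q_i) / Var_total)
= (8/7) * (1 - 1.7188/3.59)
= 1.1429 * 0.5212
KR-20 = 0.5957

0.5957


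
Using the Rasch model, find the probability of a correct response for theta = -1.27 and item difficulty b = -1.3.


theta - b = -1.27 - -1.3 = 0.03
exp(-(theta - b)) = exp(-0.03) = 0.9704
P = 1 / (1 + 0.9704)
P = 0.5075

0.5075


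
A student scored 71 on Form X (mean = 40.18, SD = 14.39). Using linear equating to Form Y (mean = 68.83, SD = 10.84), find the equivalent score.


slope = SD_Y / SD_X = 10.84 / 14.39 ~ 0.7533
intercept = mean_Y - slope * mean_X = 68.83 - (10.84 / 14.39) * 40.18 ~ 38.5624
Y = slope * X + intercept. To avoid rounding drift from the rounded slope/intercept, evaluate the equivalent form Y = mean_Y + SD_Y * (X - mean_X) / SD_X at full precision:
Y = 68.83 + 10.84 * (71 - 40.18) / 14.39
Y = 68.83 + 10.84 * 30.82 / 14.39
Y = 68.83 + 334.0888 / 14.39
Y = 68.83 + 23.2167
Y = 92.0467

92.0467


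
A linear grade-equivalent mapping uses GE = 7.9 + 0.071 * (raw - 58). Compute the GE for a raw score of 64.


raw - median = 64 - 58 = 6
slope * diff = 0.071 * 6 = 0.426
GE = 7.9 + 0.426
GE = 8.326

8.326


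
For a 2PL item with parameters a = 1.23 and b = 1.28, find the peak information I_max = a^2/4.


For 2PL, max info at theta = b = 1.28
I_max = a^2 / 4 = 1.23^2 / 4
= 1.5129 / 4
I_max = 0.3782

0.3782


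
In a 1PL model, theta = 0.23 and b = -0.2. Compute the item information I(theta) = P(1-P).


P = 1/(1+exp(-(0.23--0.2))) = 0.6059
I = P*(1-P) = 0.6059 * 0.3941
I = 0.2388

0.2388


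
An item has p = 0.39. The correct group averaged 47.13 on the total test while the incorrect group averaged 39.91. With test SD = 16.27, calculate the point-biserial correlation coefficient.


q = 1 - p = 0.61
rpb = ((M1 - M0) / SD) * sqrt(p * q)
rpb = ((47.13 - 39.91) / 16.27) * sqrt(0.39 * 0.61)
rpb = 0.2164

0.2164


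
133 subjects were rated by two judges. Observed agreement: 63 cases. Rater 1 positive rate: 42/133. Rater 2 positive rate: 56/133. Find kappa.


P_o = 63/133 = 0.473684
P_e = (42*56 + 91*77) / 17689 = 0.529086
kappa = (P_o - P_e) / (1 - P_e)
kappa = (0.473684 - 0.529086) / (1 - 0.529086)
kappa = -0.1176

-0.1176


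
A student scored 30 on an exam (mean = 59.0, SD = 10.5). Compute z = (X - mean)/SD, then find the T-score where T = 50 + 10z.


z = (X - mean) / SD = (30 - 59.0) / 10.5
z = -29.0 / 10.5
z = -2.7619
T-score = T = 50 + 10z
Carry z at full precision (z = -29.0 / 10.5) into the conversion:
T-score = 50 + 10 * (-29.0 / 10.5) = 50 + -290 / 10.5
T-score = 50 + -27.619
T-score = 22.381

22.381


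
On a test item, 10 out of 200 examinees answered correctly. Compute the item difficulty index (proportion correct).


Item difficulty p = number correct / total examinees
p = 10 / 200
p = 0.05

0.05


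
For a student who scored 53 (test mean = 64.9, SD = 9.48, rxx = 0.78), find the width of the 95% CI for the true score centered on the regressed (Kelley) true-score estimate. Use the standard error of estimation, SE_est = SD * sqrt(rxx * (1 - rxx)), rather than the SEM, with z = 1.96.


True score estimate = 0.78*53 + 0.22*64.9 = 55.618
SE_est = SD * sqrt(rxx * (1 - rxx)) = 9.48 * sqrt(0.78 * 0.22) = 9.48 * sqrt(0.1716) = 3.927055
CI = T_est +/- z * SE_est, so width = 2 * z * SE_est = 2 * 1.96 * 3.927055
Width = 15.3941

15.3941


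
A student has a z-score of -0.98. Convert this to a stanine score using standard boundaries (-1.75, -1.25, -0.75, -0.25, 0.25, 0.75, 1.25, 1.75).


Stanine boundaries: [-1.75, -1.25, -0.75, -0.25, 0.25, 0.75, 1.25, 1.75]
z = -0.98
Check each boundary:
  z >= -1.75 -> could be stanine 2
  z >= -1.25 -> could be stanine 3
  z < -0.75
  z < -0.25
  z < 0.25
  z < 0.75
  z < 1.25
  z < 1.75
Highest qualifying boundary gives stanine = 3

3


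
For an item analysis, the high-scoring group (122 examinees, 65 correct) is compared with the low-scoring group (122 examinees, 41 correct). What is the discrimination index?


p_upper = 65/122 = 0.5328
p_lower = 41/122 = 0.3361
D = 0.5328 - 0.3361 = 0.1967

0.1967


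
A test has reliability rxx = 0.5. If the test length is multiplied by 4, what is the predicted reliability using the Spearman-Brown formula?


r_new = (n * rxx) / (1 + (n-1) * rxx)
r_new = (4 * 0.5) / (1 + 3 * 0.5)
r_new = 2.0 / 2.5
r_new = 0.8

0.8


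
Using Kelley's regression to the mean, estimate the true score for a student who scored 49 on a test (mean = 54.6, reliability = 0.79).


T_est = rxx * X + (1 - rxx) * mean
T_est = 0.79 * 49 + 0.21 * 54.6
T_est = 38.71 + 11.466
T_est = 50.176

50.176


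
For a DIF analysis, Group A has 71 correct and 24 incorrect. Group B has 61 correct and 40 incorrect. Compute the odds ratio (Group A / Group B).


Odds_A = 71/24 = 2.9583
Odds_B = 61/40 = 1.525
OR = Odds_A / Odds_B = 2.9583 / 1.525
Exactly, OR = (71 * 40) / (24 * 61) = 2840 / 1464
OR = 1.9399

1.9399


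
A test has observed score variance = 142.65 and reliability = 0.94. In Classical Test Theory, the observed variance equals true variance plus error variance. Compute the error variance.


var_true = rxx * var_obs = 0.94 * 142.65 = 134.091
var_error = var_obs - var_true
var_error = 142.65 - 134.091
var_error = 8.559

8.559


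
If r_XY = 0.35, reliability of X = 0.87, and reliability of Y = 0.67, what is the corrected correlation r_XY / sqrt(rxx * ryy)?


r_corrected = rxy / sqrt(rxx * ryy)
= 0.35 / sqrt(0.87 * 0.67)
= 0.35 / sqrt(0.5829)
= 0.35 / 0.763479
r_corrected = 0.4584

0.4584


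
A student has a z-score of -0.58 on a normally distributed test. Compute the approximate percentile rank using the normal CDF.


CDF(z) = 0.5 * (1 + erf(z/sqrt(2)))
erf(-0.4101) = -0.4381
CDF = 0.281
Percentile rank = 0.281 * 100 = 28.1

28.1


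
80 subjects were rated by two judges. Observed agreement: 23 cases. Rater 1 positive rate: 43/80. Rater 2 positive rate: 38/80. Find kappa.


P_o = 23/80 = 0.2875
P_e = (43*38 + 37*42) / 6400 = 0.498125
kappa = (P_o - P_e) / (1 - P_e)
kappa = (0.2875 - 0.498125) / (1 - 0.498125)
kappa = -0.4197

-0.4197


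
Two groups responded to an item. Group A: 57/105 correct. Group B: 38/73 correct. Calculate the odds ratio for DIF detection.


Odds_A = 57/48 = 1.1875
Odds_B = 38/35 = 1.0857
OR = Odds_A / Odds_B = 1.1875 / 1.0857
Exactly, OR = (57 * 35) / (48 * 38) = 1995 / 1824
OR = 1.0938

1.0938


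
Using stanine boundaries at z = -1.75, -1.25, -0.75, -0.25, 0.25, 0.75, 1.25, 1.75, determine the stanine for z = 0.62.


Stanine boundaries: [-1.75, -1.25, -0.75, -0.25, 0.25, 0.75, 1.25, 1.75]
z = 0.62
Check each boundary:
  z >= -1.75 -> could be stanine 2
  z >= -1.25 -> could be stanine 3
  z >= -0.75 -> could be stanine 4
  z >= -0.25 -> could be stanine 5
  z >= 0.25 -> could be stanine 6
  z < 0.75
  z < 1.25
  z < 1.75
Highest qualifying boundary gives stanine = 6

6


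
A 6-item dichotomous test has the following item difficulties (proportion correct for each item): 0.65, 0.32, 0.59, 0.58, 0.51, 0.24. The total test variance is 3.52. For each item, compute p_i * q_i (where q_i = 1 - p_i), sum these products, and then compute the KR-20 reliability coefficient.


For each item, compute p_i * q_i:
  Item 1: 0.65 * 0.35 = 0.2275
  Item 2: 0.32 * 0.68 = 0.2176
  Item 3: 0.59 * 0.41 = 0.2419
  Item 4: 0.58 * 0.42 = 0.2436
  Item 5: 0.51 * 0.49 = 0.2499
  Item 6: 0.24 * 0.76 = 0.1824
Sum(p_i * q_i) = 0.2275 + 0.2176 + 0.2419 + 0.2436 + 0.2499 + 0.1824 = 1.3629
KR-20 = (k/(k-1)) * (1 - Sum(p_i*q_i) / Var_total)
= (6/5) * (1 - 1.3629/3.52)
= 1.2 * 0.6128
KR-20 = 0.7354

0.7354


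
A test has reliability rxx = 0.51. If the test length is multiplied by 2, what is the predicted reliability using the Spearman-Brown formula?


r_new = (n * rxx) / (1 + (n-1) * rxx)
r_new = (2 * 0.51) / (1 + 1 * 0.51)
r_new = 1.02 / 1.51
r_new = 0.6755

0.6755


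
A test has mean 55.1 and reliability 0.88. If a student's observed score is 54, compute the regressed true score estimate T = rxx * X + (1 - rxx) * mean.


T_est = rxx * X + (1 - rxx) * mean
T_est = 0.88 * 54 + 0.12 * 55.1
T_est = 47.52 + 6.612
T_est = 54.132

54.132


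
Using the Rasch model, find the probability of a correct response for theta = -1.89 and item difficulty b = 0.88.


theta - b = -1.89 - 0.88 = -2.77
exp(-(theta - b)) = exp(2.77) = 15.9586
P = 1 / (1 + 15.9586)
P = 0.059

0.059


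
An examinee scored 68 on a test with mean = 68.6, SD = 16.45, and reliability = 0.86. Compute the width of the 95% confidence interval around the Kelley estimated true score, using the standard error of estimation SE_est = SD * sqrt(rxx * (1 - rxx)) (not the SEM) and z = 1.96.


True score estimate = 0.86*68 + 0.14*68.6 = 68.084
SE_est = SD * sqrt(rxx * (1 - rxx)) = 16.45 * sqrt(0.86 * 0.14) = 16.45 * sqrt(0.1204) = 5.707937
CI = T_est +/- z * SE_est, so width = 2 * z * SE_est = 2 * 1.96 * 5.707937
Width = 22.3751

22.3751


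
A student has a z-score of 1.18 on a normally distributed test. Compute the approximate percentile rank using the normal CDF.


CDF(z) = 0.5 * (1 + erf(z/sqrt(2)))
erf(0.8344) = 0.762
CDF = 0.881
Percentile rank = 0.881 * 100 = 88.1

88.1


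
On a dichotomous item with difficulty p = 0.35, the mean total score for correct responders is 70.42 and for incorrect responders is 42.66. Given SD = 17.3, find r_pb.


q = 1 - p = 0.65
rpb = ((M1 - M0) / SD) * sqrt(p * q)
rpb = ((70.42 - 42.66) / 17.3) * sqrt(0.35 * 0.65)
rpb = 0.7654

0.7654


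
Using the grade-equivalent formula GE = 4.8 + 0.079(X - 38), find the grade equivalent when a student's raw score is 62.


raw - median = 62 - 38 = 24
slope * diff = 0.079 * 24 = 1.896
GE = 4.8 + 1.896
GE = 6.696

6.696


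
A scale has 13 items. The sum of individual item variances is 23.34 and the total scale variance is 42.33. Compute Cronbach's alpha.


alpha = (k/(k-1)) * (1 - sum(si^2)/s_total^2)
= (13/12) * (1 - 23.34/42.33)
alpha = 0.486

0.486


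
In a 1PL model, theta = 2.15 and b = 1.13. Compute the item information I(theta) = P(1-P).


P = 1/(1+exp(-(2.15-1.13))) = 0.735
I = P*(1-P) = 0.735 * 0.265
I = 0.1948

0.1948


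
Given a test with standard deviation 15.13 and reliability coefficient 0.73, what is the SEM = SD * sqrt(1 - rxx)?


SEM = SD * sqrt(1 - rxx)
SEM = 15.13 * sqrt(1 - 0.73)
SEM = 15.13 * sqrt(0.27) = 15.13 * 0.519615
SEM = 7.8618

7.8618


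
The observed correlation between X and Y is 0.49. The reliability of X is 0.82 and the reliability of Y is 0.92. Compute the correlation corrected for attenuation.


r_corrected = rxy / sqrt(rxx * ryy)
= 0.49 / sqrt(0.82 * 0.92)
= 0.49 / sqrt(0.7544)
= 0.49 / 0.868562
r_corrected = 0.5642

0.5642


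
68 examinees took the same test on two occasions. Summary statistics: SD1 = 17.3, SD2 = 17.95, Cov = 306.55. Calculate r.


r = cov(X,Y) / (SD_X * SD_Y)
r = 306.55 / (17.3 * 17.95)
r = 306.55 / 310.535
r = 0.9872

0.9872


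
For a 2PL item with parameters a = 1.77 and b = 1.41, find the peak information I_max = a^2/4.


For 2PL, max info at theta = b = 1.41
I_max = a^2 / 4 = 1.77^2 / 4
= 3.1329 / 4
I_max = 0.7832

0.7832


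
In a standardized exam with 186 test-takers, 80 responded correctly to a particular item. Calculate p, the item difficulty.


Item difficulty p = number correct / total examinees
p = 80 / 186
p = 0.4301

0.4301


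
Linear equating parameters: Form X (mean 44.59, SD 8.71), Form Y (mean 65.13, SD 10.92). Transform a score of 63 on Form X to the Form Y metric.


slope = SD_Y / SD_X = 10.92 / 8.71 ~ 1.2537
intercept = mean_Y - slope * mean_X = 65.13 - (10.92 / 8.71) * 44.59 ~ 9.2261
Y = slope * X + intercept. To avoid rounding drift from the rounded slope/intercept, evaluate the equivalent form Y = mean_Y + SD_Y * (X - mean_X) / SD_X at full precision:
Y = 65.13 + 10.92 * (63 - 44.59) / 8.71
Y = 65.13 + 10.92 * 18.41 / 8.71
Y = 65.13 + 201.0372 / 8.71
Y = 65.13 + 23.0812
Y = 88.2112

88.2112


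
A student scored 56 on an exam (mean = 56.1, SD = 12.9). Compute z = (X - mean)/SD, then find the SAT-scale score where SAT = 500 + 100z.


z = (X - mean) / SD = (56 - 56.1) / 12.9
z = -0.1 / 12.9
z = -0.0078
SAT-scale = SAT = 500 + 100z
Carry z at full precision (z = -0.1 / 12.9) into the conversion:
SAT-scale = 500 + 100 * (-0.1 / 12.9) = 500 + -10 / 12.9
SAT-scale = 500 + -0.7752
SAT-scale = 499.2248

499.2248


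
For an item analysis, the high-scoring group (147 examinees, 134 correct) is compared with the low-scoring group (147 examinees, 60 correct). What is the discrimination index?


p_upper = 134/147 = 0.9116
p_lower = 60/147 = 0.4082
D = 0.9116 - 0.4082 = 0.5034

0.5034


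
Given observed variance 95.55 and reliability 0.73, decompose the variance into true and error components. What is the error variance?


var_true = rxx * var_obs = 0.73 * 95.55 = 69.7515
var_error = var_obs - var_true
var_error = 95.55 - 69.7515
var_error = 25.7985

25.7985


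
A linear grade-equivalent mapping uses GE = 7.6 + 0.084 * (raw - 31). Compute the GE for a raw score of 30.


raw - median = 30 - 31 = -1
slope * diff = 0.084 * -1 = -0.084
GE = 7.6 + -0.084
GE = 7.516

7.516


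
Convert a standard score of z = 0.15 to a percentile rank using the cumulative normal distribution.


CDF(z) = 0.5 * (1 + erf(z/sqrt(2)))
erf(0.1061) = 0.1192
CDF = 0.5596
Percentile rank = 0.5596 * 100 = 55.96

55.96


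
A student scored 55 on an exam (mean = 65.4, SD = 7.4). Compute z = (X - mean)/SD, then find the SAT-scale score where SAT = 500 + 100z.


z = (X - mean) / SD = (55 - 65.4) / 7.4
z = -10.4 / 7.4
z = -1.4054
SAT-scale = SAT = 500 + 100z
Carry z at full precision (z = -10.4 / 7.4) into the conversion:
SAT-scale = 500 + 100 * (-10.4 / 7.4) = 500 + -1040 / 7.4
SAT-scale = 500 + -140.5405
SAT-scale = 359.4595

359.4595
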